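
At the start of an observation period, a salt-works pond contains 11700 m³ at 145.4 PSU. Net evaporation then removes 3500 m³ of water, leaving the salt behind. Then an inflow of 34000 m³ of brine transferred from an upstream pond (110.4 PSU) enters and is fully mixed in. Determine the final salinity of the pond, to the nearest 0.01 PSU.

129.26 PSU

After evaporation: salt = 11,700×145.4 = 1,701,180; volume = 11,700 − 3,500 = 8,200 m³
After mixing: salt = 1,701,180 + 34,000×110.4 = 5,454,780; volume = 8,200 + 34,000 = 42,200 m³
S = 5,454,780 / 42,200 = 129.2602 PSU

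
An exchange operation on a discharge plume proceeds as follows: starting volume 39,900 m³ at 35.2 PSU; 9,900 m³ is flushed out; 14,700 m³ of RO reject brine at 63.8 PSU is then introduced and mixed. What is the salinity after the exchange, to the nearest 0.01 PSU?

44.61 PSU

Remaining after removal: 30,000 m³ at 35.2 PSU (salt = 1,056,000)
After addition: salt = 1,056,000 + 14,700×63.8 = 1,993,860; volume = 44,700 m³
S = 1,993,860 / 44,700 = 44.6054 PSU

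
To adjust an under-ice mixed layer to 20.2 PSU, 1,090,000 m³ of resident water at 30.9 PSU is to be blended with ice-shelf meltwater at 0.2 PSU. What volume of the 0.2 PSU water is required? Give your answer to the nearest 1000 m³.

Salt balance: 1,090,000×30.9 + V×0.2 = (1,090,000+V)×20.2
33,681,000 + 0.2V = 22,018,000 + 20.2V
11,663,000 = 20V
V = 583,150 m³

583000 m³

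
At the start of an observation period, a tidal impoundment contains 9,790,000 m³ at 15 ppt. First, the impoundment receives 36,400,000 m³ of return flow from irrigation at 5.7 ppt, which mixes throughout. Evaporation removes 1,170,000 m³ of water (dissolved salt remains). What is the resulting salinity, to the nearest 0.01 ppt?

7.87 ppt

After mixing: salt = 9,790,000×15 + 36,400,000×5.7 = 354,330,000; volume = 46,190,000 m³
After evaporation: salt unchanged = 354,330,000; volume = 46,190,000 − 1,170,000 = 45,020,000 m³
S = 354,330,000 / 45,020,000 = 7.8705 ppt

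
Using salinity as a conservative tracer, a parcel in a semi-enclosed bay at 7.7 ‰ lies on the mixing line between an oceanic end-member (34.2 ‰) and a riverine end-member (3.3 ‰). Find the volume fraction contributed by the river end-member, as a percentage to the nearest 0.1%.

85.8%

Let f be the freshwater fraction. Salt balance per unit volume:
f×3.3 + (1−f)×34.2 = 7.7
f = (34.2 − 7.7) / (34.2 − 3.3) = 26.5/30.9 = 0.8576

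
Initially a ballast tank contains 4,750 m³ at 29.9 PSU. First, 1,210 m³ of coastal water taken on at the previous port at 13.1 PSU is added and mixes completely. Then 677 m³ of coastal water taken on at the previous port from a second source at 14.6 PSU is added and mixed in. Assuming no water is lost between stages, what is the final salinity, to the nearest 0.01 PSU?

25.28 PSU

Weighted by volume,
Initial salt = 4,750×29.9 = 142,025
After stage 1: salt = 142,025 + 1,210×13.1 = 157,876; volume = 5,960 m³; S = 26.489 PSU
After stage 2: salt = 157,876 + 677×14.6 = 167,760.2; volume = 6,637 m³
S = 167,760.2 / 6,637 = 25.2765 PSU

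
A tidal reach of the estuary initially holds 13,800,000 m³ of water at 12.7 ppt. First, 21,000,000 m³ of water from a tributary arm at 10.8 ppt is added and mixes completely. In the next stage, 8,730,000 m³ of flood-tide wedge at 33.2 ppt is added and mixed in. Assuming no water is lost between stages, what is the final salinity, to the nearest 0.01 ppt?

By conservation of dissolved salt,
Initial salt = 13,800,000×12.7 = 175,260,000
After stage 1: salt = 175,260,000 + 21,000,000×10.8 = 402,060,000; volume = 34,800,000 m³; S = 11.553 ppt
After stage 2: salt = 402,060,000 + 8,730,000×33.2 = 691,896,000; volume = 43,530,000 m³
S = 691,896,000 / 43,530,000 = 15.8947 ppt

15.89 ppt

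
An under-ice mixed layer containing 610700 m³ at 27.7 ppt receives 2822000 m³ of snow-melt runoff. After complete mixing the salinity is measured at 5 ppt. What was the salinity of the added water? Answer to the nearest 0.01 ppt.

Salt balance: 610,700×27.7 + 2,822,000×S = 3,432,700×5
16,916,390 + 2,822,000·S = 17,163,500
S = (17,163,500 − 16,916,390) / 2,822,000 = 0.0876 ppt

0.09 ppt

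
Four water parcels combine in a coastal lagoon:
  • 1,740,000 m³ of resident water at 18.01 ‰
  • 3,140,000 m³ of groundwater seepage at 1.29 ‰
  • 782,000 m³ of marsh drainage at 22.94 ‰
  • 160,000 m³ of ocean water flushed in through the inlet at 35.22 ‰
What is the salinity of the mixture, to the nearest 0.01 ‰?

10.13 ‰

Conserving salt mass:
salt = 1,740,000×18.01 + 3,140,000×1.29 + 782,000×22.94 + 160,000×35.22 = 31,337,400 + 4,050,600 + 17,939,080 + 5,635,200 = 58,962,280
volume = 1,740,000 + 3,140,000 + 782,000 + 160,000 = 5,822,000 m³
S = 58,962,280 / 5,822,000 = 10.1275 ‰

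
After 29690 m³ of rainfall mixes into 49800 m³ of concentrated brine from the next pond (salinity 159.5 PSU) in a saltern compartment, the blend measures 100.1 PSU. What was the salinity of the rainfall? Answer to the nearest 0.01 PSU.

Salt balance: 49,800×159.5 + 29,690×S = 79,490×100.1
7,943,100 + 29,690·S = 7,956,949
S = (7,956,949 − 7,943,100) / 29,690 = 0.4665 PSU

0.47 PSU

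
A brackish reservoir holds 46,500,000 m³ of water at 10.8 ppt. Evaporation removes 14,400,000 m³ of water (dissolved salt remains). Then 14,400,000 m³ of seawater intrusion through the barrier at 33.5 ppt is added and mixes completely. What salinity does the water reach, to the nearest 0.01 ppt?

21.17 ppt

After evaporation: salt = 46,500,000×10.8 = 502,200,000; volume = 46,500,000 − 14,400,000 = 32,100,000 m³
After mixing: salt = 502,200,000 + 14,400,000×33.5 = 984,600,000; volume = 32,100,000 + 14,400,000 = 46,500,000 m³
S = 984,600,000 / 46,500,000 = 21.1742 ppt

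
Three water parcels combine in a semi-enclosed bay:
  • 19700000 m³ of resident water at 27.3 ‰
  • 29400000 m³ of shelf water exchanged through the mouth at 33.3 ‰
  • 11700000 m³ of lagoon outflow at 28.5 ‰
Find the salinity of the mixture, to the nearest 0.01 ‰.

Weighted by volume,
salt = 19,700,000×27.3 + 29,400,000×33.3 + 11,700,000×28.5 = 537,810,000 + 979,020,000 + 333,450,000 = 1,850,280,000
volume = 19,700,000 + 29,400,000 + 11,700,000 = 60,800,000 m³
S = 1,850,280,000 / 60,800,000 = 30.4322 ‰

30.43 ‰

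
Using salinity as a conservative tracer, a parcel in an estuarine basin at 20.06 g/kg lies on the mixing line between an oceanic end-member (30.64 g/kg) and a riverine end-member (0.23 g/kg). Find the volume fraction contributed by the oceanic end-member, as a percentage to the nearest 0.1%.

65.2%

Let g be the oceanic fraction. Salt balance per unit volume:
g×30.64 + (1−g)×0.23 = 20.06
g = (20.06 − 0.23) / (30.64 − 0.23) = 19.83/30.41 = 0.6521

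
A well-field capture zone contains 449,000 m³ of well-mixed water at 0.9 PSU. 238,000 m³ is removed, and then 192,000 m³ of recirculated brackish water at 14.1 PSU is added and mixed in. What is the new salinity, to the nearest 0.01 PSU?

7.19 PSU

Remaining after removal: 211,000 m³ at 0.9 PSU (salt = 189,900)
After addition: salt = 189,900 + 192,000×14.1 = 2,897,100; volume = 403,000 m³
S = 2,897,100 / 403,000 = 7.1888 PSU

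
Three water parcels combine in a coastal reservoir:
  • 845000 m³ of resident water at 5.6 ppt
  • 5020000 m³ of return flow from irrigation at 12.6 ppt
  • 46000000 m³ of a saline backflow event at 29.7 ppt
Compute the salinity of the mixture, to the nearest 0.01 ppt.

27.65 ppt

By conservation of dissolved salt,
salt = 845,000×5.6 + 5,020,000×12.6 + 46,000,000×29.7 = 4,732,000 + 63,252,000 + 1,366,200,000 = 1,434,184,000
volume = 845,000 + 5,020,000 + 46,000,000 = 51,865,000 m³
S = 1,434,184,000 / 51,865,000 = 27.6523 ppt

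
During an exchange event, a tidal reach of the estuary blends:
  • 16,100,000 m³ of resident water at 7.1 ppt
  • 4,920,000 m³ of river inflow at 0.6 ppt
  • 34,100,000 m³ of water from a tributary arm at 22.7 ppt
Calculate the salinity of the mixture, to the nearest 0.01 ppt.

16.17 ppt

Weighted by volume,
salt = 16,100,000×7.1 + 4,920,000×0.6 + 34,100,000×22.7 = 114,310,000 + 2,952,000 + 774,070,000 = 891,332,000
volume = 16,100,000 + 4,920,000 + 34,100,000 = 55,120,000 m³
S = 891,332,000 / 55,120,000 = 16.1708 ppt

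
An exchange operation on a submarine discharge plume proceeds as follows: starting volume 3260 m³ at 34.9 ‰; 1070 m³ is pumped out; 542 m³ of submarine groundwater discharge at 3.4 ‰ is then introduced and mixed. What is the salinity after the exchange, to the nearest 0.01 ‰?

Remaining after removal: 2,190 m³ at 34.9 ‰ (salt = 76,431)
After addition: salt = 76,431 + 542×3.4 = 78,273.8; volume = 2,732 m³
S = 78,273.8 / 2,732 = 28.6507 ‰

28.65 ‰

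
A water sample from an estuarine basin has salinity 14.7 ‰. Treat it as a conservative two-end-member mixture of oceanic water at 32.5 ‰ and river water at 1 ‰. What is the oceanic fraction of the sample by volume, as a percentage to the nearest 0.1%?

43.5%

Let g be the oceanic fraction. Salt balance per unit volume:
g×32.5 + (1−g)×1 = 14.7
g = (14.7 − 1) / (32.5 − 1) = 13.7/31.5 = 0.4349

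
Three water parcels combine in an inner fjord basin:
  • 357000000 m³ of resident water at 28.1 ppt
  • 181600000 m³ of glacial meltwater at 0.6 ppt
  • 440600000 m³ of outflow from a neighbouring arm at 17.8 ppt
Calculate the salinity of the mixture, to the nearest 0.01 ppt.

Total salt / total volume:
salt = 357,000,000×28.1 + 181,600,000×0.6 + 440,600,000×17.8 = 10,031,700,000 + 108,960,000 + 7,842,680,000 = 17,983,340,000
volume = 357,000,000 + 181,600,000 + 440,600,000 = 979,200,000 m³
S = 17,983,340,000 / 979,200,000 = 18.3653 ppt

18.37 ppt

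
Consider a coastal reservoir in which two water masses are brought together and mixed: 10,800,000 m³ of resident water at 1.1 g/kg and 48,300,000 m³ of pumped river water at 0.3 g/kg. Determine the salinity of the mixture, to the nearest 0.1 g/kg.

Mass of salt is conserved:
salt = 10,800,000×1.1 + 48,300,000×0.3 = 11,880,000 + 14,490,000 = 26,370,000
volume = 10,800,000 + 48,300,000 = 59,100,000 m³
S = 26,370,000 / 59,100,000 = 0.446 g/kg

0.4 g/kg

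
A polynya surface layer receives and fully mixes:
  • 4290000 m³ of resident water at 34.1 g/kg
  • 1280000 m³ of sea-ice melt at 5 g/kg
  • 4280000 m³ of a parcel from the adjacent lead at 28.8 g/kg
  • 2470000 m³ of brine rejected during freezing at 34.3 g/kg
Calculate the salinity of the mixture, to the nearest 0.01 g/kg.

29.28 g/kg

Mass of salt is conserved:
salt = 4,290,000×34.1 + 1,280,000×5 + 4,280,000×28.8 + 2,470,000×34.3 = 146,289,000 + 6,400,000 + 123,264,000 + 84,721,000 = 360,674,000
volume = 4,290,000 + 1,280,000 + 4,280,000 + 2,470,000 = 12,320,000 m³
S = 360,674,000 / 12,320,000 = 29.2755 g/kg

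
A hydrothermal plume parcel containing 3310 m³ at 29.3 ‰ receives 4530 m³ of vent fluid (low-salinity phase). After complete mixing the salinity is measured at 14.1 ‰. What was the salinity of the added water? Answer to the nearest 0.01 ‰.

2.99 ‰

Salt balance: 3,310×29.3 + 4,530×S = 7,840×14.1
96,983 + 4,530·S = 110,544
S = (110,544 − 96,983) / 4,530 = 2.9936 ‰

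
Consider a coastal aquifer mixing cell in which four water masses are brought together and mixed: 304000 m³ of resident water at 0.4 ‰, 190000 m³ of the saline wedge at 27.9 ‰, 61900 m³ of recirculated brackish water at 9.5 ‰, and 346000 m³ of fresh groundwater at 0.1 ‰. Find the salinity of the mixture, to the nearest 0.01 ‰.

6.70 ‰

Mass of salt is conserved:
salt = 304,000×0.4 + 190,000×27.9 + 61,900×9.5 + 346,000×0.1 = 121,600 + 5,301,000 + 588,050 + 34,600 = 6,045,250
volume = 304,000 + 190,000 + 61,900 + 346,000 = 901,900 m³
S = 6,045,250 / 901,900 = 6.7028 ‰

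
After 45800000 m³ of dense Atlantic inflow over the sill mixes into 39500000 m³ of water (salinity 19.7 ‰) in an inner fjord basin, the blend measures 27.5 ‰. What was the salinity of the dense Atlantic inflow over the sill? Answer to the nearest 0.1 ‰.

Salt balance: 39,500,000×19.7 + 45,800,000×S = 85,300,000×27.5
778,150,000 + 45,800,000·S = 2,345,750,000
S = (2,345,750,000 − 778,150,000) / 45,800,000 = 34.2271 ‰

34.2 ‰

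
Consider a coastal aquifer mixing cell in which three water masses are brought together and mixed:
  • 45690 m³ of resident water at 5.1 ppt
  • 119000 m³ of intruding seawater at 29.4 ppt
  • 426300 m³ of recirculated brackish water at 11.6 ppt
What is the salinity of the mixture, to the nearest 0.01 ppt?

14.68 ppt

Salt balance:
salt = 45,690×5.1 + 119,000×29.4 + 426,300×11.6 = 233,019 + 3,498,600 + 4,945,080 = 8,676,699
volume = 45,690 + 119,000 + 426,300 = 590,990 m³
S = 8,676,699 / 590,990 = 14.6816 ppt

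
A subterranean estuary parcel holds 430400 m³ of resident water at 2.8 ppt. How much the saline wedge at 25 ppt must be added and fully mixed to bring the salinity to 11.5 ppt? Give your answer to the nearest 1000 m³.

277000 m³

Salt balance: 430,400×2.8 + V×25 = (430,400+V)×11.5
1,205,120 + 25V = 4,949,600 + 11.5V
3,744,480 = 13.5V
V = 277,368.89 m³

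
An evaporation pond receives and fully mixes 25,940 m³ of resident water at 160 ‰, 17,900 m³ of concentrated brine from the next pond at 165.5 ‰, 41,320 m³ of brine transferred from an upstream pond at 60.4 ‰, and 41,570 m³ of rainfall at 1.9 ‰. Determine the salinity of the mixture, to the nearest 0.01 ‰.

Salt balance:
salt = 25,940×160 + 17,900×165.5 + 41,320×60.4 + 41,570×1.9 = 4,150,400 + 2,962,450 + 2,495,728 + 78,983 = 9,687,561
volume = 25,940 + 17,900 + 41,320 + 41,570 = 126,730 m³
S = 9,687,561 / 126,730 = 76.4425 ‰

76.44 ‰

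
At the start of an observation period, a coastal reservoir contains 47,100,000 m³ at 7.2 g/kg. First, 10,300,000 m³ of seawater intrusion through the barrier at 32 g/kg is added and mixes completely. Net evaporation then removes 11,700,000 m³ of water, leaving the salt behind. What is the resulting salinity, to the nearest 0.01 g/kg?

After mixing: salt = 47,100,000×7.2 + 10,300,000×32 = 668,720,000; volume = 57,400,000 m³
After evaporation: salt unchanged = 668,720,000; volume = 57,400,000 − 11,700,000 = 45,700,000 m³
S = 668,720,000 / 45,700,000 = 14.6328 g/kg

14.63 g/kg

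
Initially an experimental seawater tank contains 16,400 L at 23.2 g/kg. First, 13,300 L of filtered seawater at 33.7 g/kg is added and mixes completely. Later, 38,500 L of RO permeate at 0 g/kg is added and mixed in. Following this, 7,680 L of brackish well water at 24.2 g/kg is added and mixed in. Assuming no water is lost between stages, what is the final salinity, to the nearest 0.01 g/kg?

13.37 g/kg

By conservation of dissolved salt,
Initial salt = 16,400×23.2 = 380,480
After stage 1: salt = 380,480 + 13,300×33.7 = 828,690; volume = 29,700 L; S = 27.902 g/kg
After stage 2: salt = 828,690 + 38,500×0 = 828,690; volume = 68,200 L; S = 12.151 g/kg
After stage 3: salt = 828,690 + 7,680×24.2 = 1,014,546; volume = 75,880 L
S = 1,014,546 / 75,880 = 13.3704 g/kg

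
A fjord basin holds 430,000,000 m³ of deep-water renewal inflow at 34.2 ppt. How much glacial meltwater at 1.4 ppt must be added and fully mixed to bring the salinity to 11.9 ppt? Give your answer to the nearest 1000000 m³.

Salt balance: 430,000,000×34.2 + V×1.4 = (430,000,000+V)×11.9
14,706,000,000 + 1.4V = 5,117,000,000 + 11.9V
9,589,000,000 = 10.5V
V = 913,238,095.24 m³

913000000 m³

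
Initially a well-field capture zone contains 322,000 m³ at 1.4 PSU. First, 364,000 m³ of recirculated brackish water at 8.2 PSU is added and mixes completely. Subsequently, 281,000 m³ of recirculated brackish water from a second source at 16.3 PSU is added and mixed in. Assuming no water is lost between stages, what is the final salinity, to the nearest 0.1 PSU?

Total salt / total volume:
Initial salt = 322,000×1.4 = 450,800
After stage 1: salt = 450,800 + 364,000×8.2 = 3,435,600; volume = 686,000 m³; S = 5.008 PSU
After stage 2: salt = 3,435,600 + 281,000×16.3 = 8,015,900; volume = 967,000 m³
S = 8,015,900 / 967,000 = 8.2895 PSU

8.3 PSU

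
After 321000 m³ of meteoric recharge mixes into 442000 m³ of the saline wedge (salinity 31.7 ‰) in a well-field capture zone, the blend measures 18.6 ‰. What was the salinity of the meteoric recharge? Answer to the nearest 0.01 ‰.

Salt balance: 442,000×31.7 + 321,000×S = 763,000×18.6
14,011,400 + 321,000·S = 14,191,800
S = (14,191,800 − 14,011,400) / 321,000 = 0.562 ‰

0.56 ‰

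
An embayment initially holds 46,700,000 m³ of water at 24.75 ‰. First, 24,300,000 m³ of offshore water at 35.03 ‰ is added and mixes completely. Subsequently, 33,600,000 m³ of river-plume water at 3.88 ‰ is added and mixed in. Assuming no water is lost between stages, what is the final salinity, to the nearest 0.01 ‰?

Weighted by volume,
Initial salt = 46,700,000×24.75 = 1,155,825,000
After stage 1: salt = 1,155,825,000 + 24,300,000×35.03 = 2,007,054,000; volume = 71,000,000 m³; S = 28.268 ‰
After stage 2: salt = 2,007,054,000 + 33,600,000×3.88 = 2,137,422,000; volume = 104,600,000 m³
S = 2,137,422,000 / 104,600,000 = 20.4342 ‰

20.43 ‰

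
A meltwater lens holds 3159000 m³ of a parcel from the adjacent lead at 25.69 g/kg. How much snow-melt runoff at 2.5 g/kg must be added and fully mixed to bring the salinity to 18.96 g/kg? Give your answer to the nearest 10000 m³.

Salt balance: 3,159,000×25.69 + V×2.5 = (3,159,000+V)×18.96
81,154,710 + 2.5V = 59,894,640 + 18.96V
21,260,070 = 16.46V
V = 1,291,620.29 m³

1290000 m³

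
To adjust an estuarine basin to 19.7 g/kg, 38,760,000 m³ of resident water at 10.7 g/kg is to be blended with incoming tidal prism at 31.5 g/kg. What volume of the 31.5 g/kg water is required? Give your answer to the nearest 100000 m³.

Salt balance: 38,760,000×10.7 + V×31.5 = (38,760,000+V)×19.7
414,732,000 + 31.5V = 763,572,000 + 19.7V
348,840,000 = 11.8V
V = 29,562,711.86 m³

29600000 m³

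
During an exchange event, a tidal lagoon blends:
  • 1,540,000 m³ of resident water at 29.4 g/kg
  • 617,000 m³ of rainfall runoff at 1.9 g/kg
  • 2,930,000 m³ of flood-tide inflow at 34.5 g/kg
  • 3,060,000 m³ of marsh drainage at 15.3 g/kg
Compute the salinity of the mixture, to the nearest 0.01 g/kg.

23.86 g/kg

Total salt / total volume:
salt = 1,540,000×29.4 + 617,000×1.9 + 2,930,000×34.5 + 3,060,000×15.3 = 45,276,000 + 1,172,300 + 101,085,000 + 46,818,000 = 194,351,300
volume = 1,540,000 + 617,000 + 2,930,000 + 3,060,000 = 8,147,000 m³
S = 194,351,300 / 8,147,000 = 23.8556 g/kg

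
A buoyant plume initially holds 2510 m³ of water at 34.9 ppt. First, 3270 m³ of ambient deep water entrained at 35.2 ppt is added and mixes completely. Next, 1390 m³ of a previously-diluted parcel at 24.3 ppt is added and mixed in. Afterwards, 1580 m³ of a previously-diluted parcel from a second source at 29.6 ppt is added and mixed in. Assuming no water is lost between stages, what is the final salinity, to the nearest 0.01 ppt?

32.37 ppt

Mass of salt is conserved:
Initial salt = 2,510×34.9 = 87,599
After stage 1: salt = 87,599 + 3,270×35.2 = 202,703; volume = 5,780 m³; S = 35.07 ppt
After stage 2: salt = 202,703 + 1,390×24.3 = 236,480; volume = 7,170 m³; S = 32.982 ppt
After stage 3: salt = 236,480 + 1,580×29.6 = 283,248; volume = 8,750 m³
S = 283,248 / 8,750 = 32.3712 ppt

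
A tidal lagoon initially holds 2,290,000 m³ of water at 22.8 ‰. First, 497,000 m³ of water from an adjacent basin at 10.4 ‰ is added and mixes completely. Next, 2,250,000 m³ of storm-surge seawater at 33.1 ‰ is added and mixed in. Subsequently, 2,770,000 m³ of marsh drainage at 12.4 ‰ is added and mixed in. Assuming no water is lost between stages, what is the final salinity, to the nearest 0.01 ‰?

21.29 ‰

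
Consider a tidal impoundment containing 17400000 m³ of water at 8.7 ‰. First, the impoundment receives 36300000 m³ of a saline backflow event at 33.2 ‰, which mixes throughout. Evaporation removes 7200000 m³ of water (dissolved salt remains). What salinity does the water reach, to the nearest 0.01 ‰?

After mixing: salt = 17,400,000×8.7 + 36,300,000×33.2 = 1,356,540,000; volume = 53,700,000 m³
After evaporation: salt unchanged = 1,356,540,000; volume = 53,700,000 − 7,200,000 = 46,500,000 m³
S = 1,356,540,000 / 46,500,000 = 29.1729 ‰

29.17 ‰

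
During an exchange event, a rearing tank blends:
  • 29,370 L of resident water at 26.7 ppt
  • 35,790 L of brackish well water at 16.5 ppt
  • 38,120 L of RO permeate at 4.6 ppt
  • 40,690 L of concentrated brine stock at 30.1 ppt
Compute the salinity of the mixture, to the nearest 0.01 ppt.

19.27 ppt

Conserving salt mass:
salt = 29,370×26.7 + 35,790×16.5 + 38,120×4.6 + 40,690×30.1 = 784,179 + 590,535 + 175,352 + 1,224,769 = 2,774,835
volume = 29,370 + 35,790 + 38,120 + 40,690 = 143,970 L
S = 2,774,835 / 143,970 = 19.2737 ppt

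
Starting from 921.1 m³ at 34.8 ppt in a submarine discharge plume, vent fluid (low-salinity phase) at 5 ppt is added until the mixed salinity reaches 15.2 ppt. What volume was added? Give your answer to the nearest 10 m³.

1770 m³

Salt balance: 921.1×34.8 + V×5 = (921.1+V)×15.2
32,054.28 + 5V = 14,000.72 + 15.2V
18,053.56 = 10.2V
V = 1,769.96 m³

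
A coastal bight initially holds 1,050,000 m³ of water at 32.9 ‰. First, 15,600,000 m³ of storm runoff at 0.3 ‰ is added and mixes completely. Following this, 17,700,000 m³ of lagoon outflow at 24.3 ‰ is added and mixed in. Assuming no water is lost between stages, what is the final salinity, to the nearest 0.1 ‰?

13.7 ‰

By conservation of dissolved salt,
Initial salt = 1,050,000×32.9 = 34,545,000
After stage 1: salt = 34,545,000 + 15,600,000×0.3 = 39,225,000; volume = 16,650,000 m³; S = 2.356 ‰
After stage 2: salt = 39,225,000 + 17,700,000×24.3 = 469,335,000; volume = 34,350,000 m³
S = 469,335,000 / 34,350,000 = 13.6633 ‰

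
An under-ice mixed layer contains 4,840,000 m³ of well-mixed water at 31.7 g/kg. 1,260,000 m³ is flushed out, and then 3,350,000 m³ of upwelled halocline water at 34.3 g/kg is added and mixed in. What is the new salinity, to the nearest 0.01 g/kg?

Remaining after removal: 3,580,000 m³ at 31.7 g/kg (salt = 113,486,000)
After addition: salt = 113,486,000 + 3,350,000×34.3 = 228,391,000; volume = 6,930,000 m³
S = 228,391,000 / 6,930,000 = 32.9569 g/kg

32.96 g/kg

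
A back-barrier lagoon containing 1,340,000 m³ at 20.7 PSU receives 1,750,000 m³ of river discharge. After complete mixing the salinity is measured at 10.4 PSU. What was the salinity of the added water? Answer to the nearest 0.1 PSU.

Salt balance: 1,340,000×20.7 + 1,750,000×S = 3,090,000×10.4
27,738,000 + 1,750,000·S = 32,136,000
S = (32,136,000 − 27,738,000) / 1,750,000 = 2.5131 PSU

2.5 PSU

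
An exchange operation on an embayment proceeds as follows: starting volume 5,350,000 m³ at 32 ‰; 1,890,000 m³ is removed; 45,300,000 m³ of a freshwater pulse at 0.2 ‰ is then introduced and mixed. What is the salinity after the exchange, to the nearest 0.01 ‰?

Remaining after removal: 3,460,000 m³ at 32 ‰ (salt = 110,720,000)
After addition: salt = 110,720,000 + 45,300,000×0.2 = 119,780,000; volume = 48,760,000 m³
S = 119,780,000 / 48,760,000 = 2.4565 ‰

2.46 ‰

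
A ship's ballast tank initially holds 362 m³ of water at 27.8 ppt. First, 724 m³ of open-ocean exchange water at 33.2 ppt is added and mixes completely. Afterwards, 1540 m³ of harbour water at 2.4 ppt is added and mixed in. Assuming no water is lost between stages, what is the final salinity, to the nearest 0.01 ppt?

14.39 ppt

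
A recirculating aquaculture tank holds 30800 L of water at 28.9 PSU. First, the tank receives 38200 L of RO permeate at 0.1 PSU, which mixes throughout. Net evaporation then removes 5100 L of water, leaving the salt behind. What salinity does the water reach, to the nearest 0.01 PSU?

13.99 PSU

After mixing: salt = 30,800×28.9 + 38,200×0.1 = 893,940; volume = 69,000 L
After evaporation: salt unchanged = 893,940; volume = 69,000 − 5,100 = 63,900 L
S = 893,940 / 63,900 = 13.9897 PSU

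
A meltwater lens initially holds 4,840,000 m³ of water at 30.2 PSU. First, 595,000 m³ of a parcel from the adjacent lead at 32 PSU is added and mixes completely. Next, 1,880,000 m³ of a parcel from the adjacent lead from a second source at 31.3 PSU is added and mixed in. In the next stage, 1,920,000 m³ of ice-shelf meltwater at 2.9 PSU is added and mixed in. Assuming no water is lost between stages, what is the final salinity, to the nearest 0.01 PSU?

Total salt / total volume:
Initial salt = 4,840,000×30.2 = 146,168,000
After stage 1: salt = 146,168,000 + 595,000×32 = 165,208,000; volume = 5,435,000 m³; S = 30.397 PSU
After stage 2: salt = 165,208,000 + 1,880,000×31.3 = 224,052,000; volume = 7,315,000 m³; S = 30.629 PSU
After stage 3: salt = 224,052,000 + 1,920,000×2.9 = 229,620,000; volume = 9,235,000 m³
S = 229,620,000 / 9,235,000 = 24.8641 PSU

24.86 PSU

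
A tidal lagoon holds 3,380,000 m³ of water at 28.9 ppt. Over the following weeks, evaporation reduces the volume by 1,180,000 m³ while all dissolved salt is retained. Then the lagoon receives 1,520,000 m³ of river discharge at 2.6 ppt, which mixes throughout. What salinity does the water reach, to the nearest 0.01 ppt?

After evaporation: salt = 3,380,000×28.9 = 97,682,000; volume = 3,380,000 − 1,180,000 = 2,200,000 m³
After mixing: salt = 97,682,000 + 1,520,000×2.6 = 101,634,000; volume = 2,200,000 + 1,520,000 = 3,720,000 m³
S = 101,634,000 / 3,720,000 = 27.321 ppt

27.32 ppt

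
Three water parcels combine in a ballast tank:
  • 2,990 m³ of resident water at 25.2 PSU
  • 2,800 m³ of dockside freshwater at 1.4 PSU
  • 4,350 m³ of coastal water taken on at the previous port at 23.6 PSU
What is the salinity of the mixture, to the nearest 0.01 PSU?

17.94 PSU

Weighted by volume,
salt = 2,990×25.2 + 2,800×1.4 + 4,350×23.6 = 75,348 + 3,920 + 102,660 = 181,928
volume = 2,990 + 2,800 + 4,350 = 10,140 m³
S = 181,928 / 10,140 = 17.9416 PSU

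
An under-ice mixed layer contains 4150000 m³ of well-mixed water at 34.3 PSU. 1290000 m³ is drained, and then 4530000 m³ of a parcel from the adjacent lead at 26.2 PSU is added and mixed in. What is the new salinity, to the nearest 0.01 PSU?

29.33 PSU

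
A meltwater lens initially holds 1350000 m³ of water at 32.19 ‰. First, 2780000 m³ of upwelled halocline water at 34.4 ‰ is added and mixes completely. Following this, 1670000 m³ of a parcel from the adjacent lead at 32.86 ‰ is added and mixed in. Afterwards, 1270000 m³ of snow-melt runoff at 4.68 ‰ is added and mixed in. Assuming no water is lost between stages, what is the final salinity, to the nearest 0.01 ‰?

By conservation of dissolved salt,
Initial salt = 1,350,000×32.19 = 43,456,500
After stage 1: salt = 43,456,500 + 2,780,000×34.4 = 139,088,500; volume = 4,130,000 m³; S = 33.678 ‰
After stage 2: salt = 139,088,500 + 1,670,000×32.86 = 193,964,700; volume = 5,800,000 m³; S = 33.442 ‰
After stage 3: salt = 193,964,700 + 1,270,000×4.68 = 199,908,300; volume = 7,070,000 m³
S = 199,908,300 / 7,070,000 = 28.2756 ‰

28.28 ‰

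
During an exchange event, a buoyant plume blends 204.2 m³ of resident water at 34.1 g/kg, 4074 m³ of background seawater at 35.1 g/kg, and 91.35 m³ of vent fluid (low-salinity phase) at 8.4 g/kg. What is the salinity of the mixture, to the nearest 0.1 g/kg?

34.5 g/kg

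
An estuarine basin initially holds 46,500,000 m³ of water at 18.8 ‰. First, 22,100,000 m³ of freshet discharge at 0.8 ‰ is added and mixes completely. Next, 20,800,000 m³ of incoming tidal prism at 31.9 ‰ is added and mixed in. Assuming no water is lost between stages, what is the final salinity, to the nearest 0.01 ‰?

Total salt / total volume:
Initial salt = 46,500,000×18.8 = 874,200,000
After stage 1: salt = 874,200,000 + 22,100,000×0.8 = 891,880,000; volume = 68,600,000 m³; S = 13.001 ‰
After stage 2: salt = 891,880,000 + 20,800,000×31.9 = 1,555,400,000; volume = 89,400,000 m³
S = 1,555,400,000 / 89,400,000 = 17.3982 ‰

17.40 ‰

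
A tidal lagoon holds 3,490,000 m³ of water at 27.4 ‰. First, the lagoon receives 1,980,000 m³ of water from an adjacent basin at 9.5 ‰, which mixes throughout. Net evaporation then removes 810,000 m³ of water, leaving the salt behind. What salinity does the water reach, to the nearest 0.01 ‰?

After mixing: salt = 3,490,000×27.4 + 1,980,000×9.5 = 114,436,000; volume = 5,470,000 m³
After evaporation: salt unchanged = 114,436,000; volume = 5,470,000 − 810,000 = 4,660,000 m³
S = 114,436,000 / 4,660,000 = 24.5571 ‰

24.56 ‰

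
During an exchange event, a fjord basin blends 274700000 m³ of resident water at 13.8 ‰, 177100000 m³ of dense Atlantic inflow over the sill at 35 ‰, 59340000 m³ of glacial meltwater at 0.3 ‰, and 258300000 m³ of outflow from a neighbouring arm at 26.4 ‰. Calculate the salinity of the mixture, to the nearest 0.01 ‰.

21.87 ‰

Conserving salt mass:
salt = 274,700,000×13.8 + 177,100,000×35 + 59,340,000×0.3 + 258,300,000×26.4 = 3,790,860,000 + 6,198,500,000 + 17,802,000 + 6,819,120,000 = 16,826,282,000
volume = 274,700,000 + 177,100,000 + 59,340,000 + 258,300,000 = 769,440,000 m³
S = 16,826,282,000 / 769,440,000 = 21.8682 ‰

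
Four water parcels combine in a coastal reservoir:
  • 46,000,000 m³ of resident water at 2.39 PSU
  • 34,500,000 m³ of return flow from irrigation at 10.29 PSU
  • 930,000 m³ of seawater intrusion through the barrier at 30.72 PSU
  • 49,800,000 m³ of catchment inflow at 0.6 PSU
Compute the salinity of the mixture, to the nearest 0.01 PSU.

Total salt / total volume:
salt = 46,000,000×2.39 + 34,500,000×10.29 + 930,000×30.72 + 49,800,000×0.6 = 109,940,000 + 355,005,000 + 28,569,600 + 29,880,000 = 523,394,600
volume = 46,000,000 + 34,500,000 + 930,000 + 49,800,000 = 131,230,000 m³
S = 523,394,600 / 131,230,000 = 3.9884 PSU

3.99 PSU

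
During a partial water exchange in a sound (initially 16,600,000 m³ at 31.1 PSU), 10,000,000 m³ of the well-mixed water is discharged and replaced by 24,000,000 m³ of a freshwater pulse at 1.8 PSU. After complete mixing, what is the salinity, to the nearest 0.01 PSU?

8.12 PSU

Remaining after removal: 6,600,000 m³ at 31.1 PSU (salt = 205,260,000)
After addition: salt = 205,260,000 + 24,000,000×1.8 = 248,460,000; volume = 30,600,000 m³
S = 248,460,000 / 30,600,000 = 8.1196 PSU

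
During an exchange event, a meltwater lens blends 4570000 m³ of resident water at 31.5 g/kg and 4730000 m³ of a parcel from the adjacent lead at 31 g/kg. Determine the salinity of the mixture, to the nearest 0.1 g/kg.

31.2 g/kg

Mass of salt is conserved:
salt = 4,570,000×31.5 + 4,730,000×31 = 143,955,000 + 146,630,000 = 290,585,000
volume = 4,570,000 + 4,730,000 = 9,300,000 m³
S = 290,585,000 / 9,300,000 = 31.246 g/kg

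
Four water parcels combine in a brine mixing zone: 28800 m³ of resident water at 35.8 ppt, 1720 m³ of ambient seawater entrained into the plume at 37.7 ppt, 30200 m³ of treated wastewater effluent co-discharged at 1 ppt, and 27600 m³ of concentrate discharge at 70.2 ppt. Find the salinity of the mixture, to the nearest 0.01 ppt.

34.69 ppt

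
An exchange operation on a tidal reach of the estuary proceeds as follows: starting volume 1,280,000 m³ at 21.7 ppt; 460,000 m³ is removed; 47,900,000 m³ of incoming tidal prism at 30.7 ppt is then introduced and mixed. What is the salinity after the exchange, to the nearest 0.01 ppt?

30.55 ppt

Remaining after removal: 820,000 m³ at 21.7 ppt (salt = 17,794,000)
After addition: salt = 17,794,000 + 47,900,000×30.7 = 1,488,324,000; volume = 48,720,000 m³
S = 1,488,324,000 / 48,720,000 = 30.5485 ppt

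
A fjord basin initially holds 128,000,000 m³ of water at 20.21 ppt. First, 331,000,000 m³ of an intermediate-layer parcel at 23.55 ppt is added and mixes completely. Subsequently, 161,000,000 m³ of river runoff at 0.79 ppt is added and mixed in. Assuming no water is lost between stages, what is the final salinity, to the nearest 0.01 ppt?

16.95 ppt

Salt balance:
Initial salt = 128,000,000×20.21 = 2,586,880,000
After stage 1: salt = 2,586,880,000 + 331,000,000×23.55 = 10,381,930,000; volume = 459,000,000 m³; S = 22.619 ppt
After stage 2: salt = 10,381,930,000 + 161,000,000×0.79 = 10,509,120,000; volume = 620,000,000 m³
S = 10,509,120,000 / 620,000,000 = 16.9502 ppt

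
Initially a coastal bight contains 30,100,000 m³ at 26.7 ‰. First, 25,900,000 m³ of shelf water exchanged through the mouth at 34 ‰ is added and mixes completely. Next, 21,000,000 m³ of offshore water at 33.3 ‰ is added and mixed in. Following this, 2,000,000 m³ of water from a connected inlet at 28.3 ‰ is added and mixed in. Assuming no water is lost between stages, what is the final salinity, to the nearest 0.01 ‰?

Total salt / total volume:
Initial salt = 30,100,000×26.7 = 803,670,000
After stage 1: salt = 803,670,000 + 25,900,000×34 = 1,684,270,000; volume = 56,000,000 m³; S = 30.076 ‰
After stage 2: salt = 1,684,270,000 + 21,000,000×33.3 = 2,383,570,000; volume = 77,000,000 m³; S = 30.955 ‰
After stage 3: salt = 2,383,570,000 + 2,000,000×28.3 = 2,440,170,000; volume = 79,000,000 m³
S = 2,440,170,000 / 79,000,000 = 30.8882 ‰

30.89 ‰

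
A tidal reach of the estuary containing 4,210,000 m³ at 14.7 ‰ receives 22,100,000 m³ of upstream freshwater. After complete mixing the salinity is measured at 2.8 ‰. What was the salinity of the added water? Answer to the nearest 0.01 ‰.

Salt balance: 4,210,000×14.7 + 22,100,000×S = 26,310,000×2.8
61,887,000 + 22,100,000·S = 73,668,000
S = (73,668,000 − 61,887,000) / 22,100,000 = 0.5331 ‰

0.53 ‰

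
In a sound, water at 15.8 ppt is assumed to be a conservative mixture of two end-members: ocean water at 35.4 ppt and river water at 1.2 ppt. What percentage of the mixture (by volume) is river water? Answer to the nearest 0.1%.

57.3%

Let f be the freshwater fraction. Salt balance per unit volume:
f×1.2 + (1−f)×35.4 = 15.8
f = (35.4 − 15.8) / (35.4 − 1.2) = 19.6/34.2 = 0.5731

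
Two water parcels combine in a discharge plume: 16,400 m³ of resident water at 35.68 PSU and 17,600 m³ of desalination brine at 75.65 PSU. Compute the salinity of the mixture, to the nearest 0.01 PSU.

56.37 PSU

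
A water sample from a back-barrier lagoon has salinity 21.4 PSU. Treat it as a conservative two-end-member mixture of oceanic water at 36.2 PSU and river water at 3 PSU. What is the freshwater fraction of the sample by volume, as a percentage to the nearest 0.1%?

Let f be the freshwater fraction. Salt balance per unit volume:
f×3 + (1−f)×36.2 = 21.4
f = (36.2 − 21.4) / (36.2 − 3) = 14.8/33.2 = 0.4458

44.6%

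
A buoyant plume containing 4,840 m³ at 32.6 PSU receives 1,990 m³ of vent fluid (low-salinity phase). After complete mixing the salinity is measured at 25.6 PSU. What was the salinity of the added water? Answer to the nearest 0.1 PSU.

8.6 PSU

Salt balance: 4,840×32.6 + 1,990×S = 6,830×25.6
157,784 + 1,990·S = 174,848
S = (174,848 − 157,784) / 1,990 = 8.5749 PSU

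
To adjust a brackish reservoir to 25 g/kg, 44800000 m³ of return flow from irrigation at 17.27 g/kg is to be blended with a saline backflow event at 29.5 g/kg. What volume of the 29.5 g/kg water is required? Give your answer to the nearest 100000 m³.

77000000 m³

Salt balance: 44,800,000×17.27 + V×29.5 = (44,800,000+V)×25
773,696,000 + 29.5V = 1,120,000,000 + 25V
346,304,000 = 4.5V
V = 76,956,444.44 m³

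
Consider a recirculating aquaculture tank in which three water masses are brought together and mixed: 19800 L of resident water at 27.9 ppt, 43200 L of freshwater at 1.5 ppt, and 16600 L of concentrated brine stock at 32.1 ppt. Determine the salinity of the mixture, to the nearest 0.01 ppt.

By conservation of dissolved salt,
salt = 19,800×27.9 + 43,200×1.5 + 16,600×32.1 = 552,420 + 64,800 + 532,860 = 1,150,080
volume = 19,800 + 43,200 + 16,600 = 79,600 L
S = 1,150,080 / 79,600 = 14.4482 ppt

14.45 ppt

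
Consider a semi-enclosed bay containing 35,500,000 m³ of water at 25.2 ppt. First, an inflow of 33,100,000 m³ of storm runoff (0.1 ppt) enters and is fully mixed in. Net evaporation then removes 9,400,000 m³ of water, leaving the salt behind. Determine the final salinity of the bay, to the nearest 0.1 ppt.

After mixing: salt = 35,500,000×25.2 + 33,100,000×0.1 = 897,910,000; volume = 68,600,000 m³
After evaporation: salt unchanged = 897,910,000; volume = 68,600,000 − 9,400,000 = 59,200,000 m³
S = 897,910,000 / 59,200,000 = 15.1674 ppt

15.2 ppt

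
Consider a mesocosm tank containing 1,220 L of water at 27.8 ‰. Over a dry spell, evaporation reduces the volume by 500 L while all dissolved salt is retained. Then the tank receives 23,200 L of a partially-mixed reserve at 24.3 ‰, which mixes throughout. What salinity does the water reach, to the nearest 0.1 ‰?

25.0 ‰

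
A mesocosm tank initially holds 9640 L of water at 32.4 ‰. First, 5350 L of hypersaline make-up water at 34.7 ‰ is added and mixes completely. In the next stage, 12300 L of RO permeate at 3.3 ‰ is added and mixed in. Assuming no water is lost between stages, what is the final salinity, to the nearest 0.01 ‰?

Conserving salt mass:
Initial salt = 9,640×32.4 = 312,336
After stage 1: salt = 312,336 + 5,350×34.7 = 497,981; volume = 14,990 L; S = 33.221 ‰
After stage 2: salt = 497,981 + 12,300×3.3 = 538,571; volume = 27,290 L
S = 538,571 / 27,290 = 19.7351 ‰

19.74 ‰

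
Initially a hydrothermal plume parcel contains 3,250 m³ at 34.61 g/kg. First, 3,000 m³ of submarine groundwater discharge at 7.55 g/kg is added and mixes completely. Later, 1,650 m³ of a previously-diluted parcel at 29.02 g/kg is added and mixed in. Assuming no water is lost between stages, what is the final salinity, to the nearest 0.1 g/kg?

23.2 g/kg

Conserving salt mass:
Initial salt = 3,250×34.61 = 112,482.5
After stage 1: salt = 112,482.5 + 3,000×7.55 = 135,132.5; volume = 6,250 m³; S = 21.621 g/kg
After stage 2: salt = 135,132.5 + 1,650×29.02 = 183,015.5; volume = 7,900 m³
S = 183,015.5 / 7,900 = 23.1665 g/kg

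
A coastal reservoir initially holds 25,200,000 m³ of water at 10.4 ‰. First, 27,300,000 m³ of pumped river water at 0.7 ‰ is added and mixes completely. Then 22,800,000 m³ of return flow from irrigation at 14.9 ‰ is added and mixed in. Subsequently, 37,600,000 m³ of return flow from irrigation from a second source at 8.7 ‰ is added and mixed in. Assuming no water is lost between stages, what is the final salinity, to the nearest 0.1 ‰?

Conserving salt mass:
Initial salt = 25,200,000×10.4 = 262,080,000
After stage 1: salt = 262,080,000 + 27,300,000×0.7 = 281,190,000; volume = 52,500,000 m³; S = 5.356 ‰
After stage 2: salt = 281,190,000 + 22,800,000×14.9 = 620,910,000; volume = 75,300,000 m³; S = 8.246 ‰
After stage 3: salt = 620,910,000 + 37,600,000×8.7 = 948,030,000; volume = 112,900,000 m³
S = 948,030,000 / 112,900,000 = 8.3971 ‰

8.4 ‰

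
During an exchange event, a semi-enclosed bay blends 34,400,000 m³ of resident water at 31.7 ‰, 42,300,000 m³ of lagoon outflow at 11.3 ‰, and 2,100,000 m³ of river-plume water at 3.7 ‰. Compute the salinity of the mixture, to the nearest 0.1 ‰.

By conservation of dissolved salt,
salt = 34,400,000×31.7 + 42,300,000×11.3 + 2,100,000×3.7 = 1,090,480,000 + 477,990,000 + 7,770,000 = 1,576,240,000
volume = 34,400,000 + 42,300,000 + 2,100,000 = 78,800,000 m³
S = 1,576,240,000 / 78,800,000 = 20.003 ‰

20.0 ‰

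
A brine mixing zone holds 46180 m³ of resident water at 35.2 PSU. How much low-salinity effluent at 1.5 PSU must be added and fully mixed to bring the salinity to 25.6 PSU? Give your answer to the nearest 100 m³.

18400 m³

Salt balance: 46,180×35.2 + V×1.5 = (46,180+V)×25.6
1,625,536 + 1.5V = 1,182,208 + 25.6V
443,328 = 24.1V
V = 18,395.35 m³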